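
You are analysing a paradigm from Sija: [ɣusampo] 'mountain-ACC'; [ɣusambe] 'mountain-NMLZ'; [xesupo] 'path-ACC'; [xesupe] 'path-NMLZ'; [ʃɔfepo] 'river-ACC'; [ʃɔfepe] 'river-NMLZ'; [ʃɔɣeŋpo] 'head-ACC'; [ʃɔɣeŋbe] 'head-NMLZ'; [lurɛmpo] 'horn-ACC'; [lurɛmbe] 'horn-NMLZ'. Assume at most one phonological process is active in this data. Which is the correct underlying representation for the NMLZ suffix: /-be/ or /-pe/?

/-be/

The NMLZ morpheme has two allomorphs, [-be] and [-pe].
By contrast the ACC suffix keeps its initial [p] throughout — that segment must be underlying.
So the underlying form is /-be/, and voiced stops become voiceless after a vowel.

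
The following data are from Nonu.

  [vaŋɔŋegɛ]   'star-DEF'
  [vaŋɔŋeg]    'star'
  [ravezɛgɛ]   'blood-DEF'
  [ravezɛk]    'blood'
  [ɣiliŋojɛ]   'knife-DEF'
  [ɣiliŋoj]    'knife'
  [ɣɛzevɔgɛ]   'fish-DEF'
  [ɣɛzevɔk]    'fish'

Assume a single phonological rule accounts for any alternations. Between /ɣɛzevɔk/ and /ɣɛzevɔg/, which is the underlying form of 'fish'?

The stem for 'fish' ends in [g] in [ɣɛzevɔgɛ] but [k] in [ɣɛzevɔk].
Compare 'star', with invariant [g] in [vaŋɔŋegɛ] and [vaŋɔŋeg]: an analysis with underlying /g/ and a rule producing [k] in isolation would wrongly predict alternation here too.
The alternation reflects intervocalic voicing: voiceless stops become voiced between vowels. /k/ is underlying.

/ɣɛzevɔk/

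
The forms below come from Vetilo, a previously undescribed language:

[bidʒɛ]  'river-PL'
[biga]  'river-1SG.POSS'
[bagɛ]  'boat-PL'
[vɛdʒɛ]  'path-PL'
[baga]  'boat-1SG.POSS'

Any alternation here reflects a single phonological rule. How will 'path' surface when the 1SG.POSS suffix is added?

[vɛga]

The stem for 'river' ends in [g] in [biga] but [dʒ] in [bidʒɛ].
If /g/ were underlying and a rule turned it into [dʒ] before the PL suffix, 'boat' would also alternate; but it has [g] in both [baga] and [bagɛ].
Therefore /dʒ/ is basic and [g] is derived by depalatalization (palato-alveolar /dʒ/ becomes [g] when no front vowel follows).
The one attested form of 'path', [vɛdʒɛ], shows underlying /vɛdʒ/. Applying the same rule when no front vowel follows gives [vɛga].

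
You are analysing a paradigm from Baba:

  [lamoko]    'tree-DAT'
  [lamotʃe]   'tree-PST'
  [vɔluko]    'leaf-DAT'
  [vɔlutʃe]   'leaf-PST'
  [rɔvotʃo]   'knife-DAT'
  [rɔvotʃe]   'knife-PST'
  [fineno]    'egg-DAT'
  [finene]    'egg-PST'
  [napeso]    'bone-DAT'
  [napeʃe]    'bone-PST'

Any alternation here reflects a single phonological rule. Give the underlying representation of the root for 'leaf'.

The stem for 'leaf' ends in [k] in [vɔluko] but [tʃ] in [vɔlutʃe].
But 'knife' keeps [tʃ] in both environments ([rɔvotʃo], [rɔvotʃe]), so there is no rule changing /tʃ/ to [k] before the DAT suffix.
So /k/ is underlying, and a rule of palatalization before a front vowel — /k/ and /s/ become palato-alveolar [tʃ] and [ʃ] before a front vowel — gives [tʃ].
So 'leaf' = /vɔluk/.

/vɔluk/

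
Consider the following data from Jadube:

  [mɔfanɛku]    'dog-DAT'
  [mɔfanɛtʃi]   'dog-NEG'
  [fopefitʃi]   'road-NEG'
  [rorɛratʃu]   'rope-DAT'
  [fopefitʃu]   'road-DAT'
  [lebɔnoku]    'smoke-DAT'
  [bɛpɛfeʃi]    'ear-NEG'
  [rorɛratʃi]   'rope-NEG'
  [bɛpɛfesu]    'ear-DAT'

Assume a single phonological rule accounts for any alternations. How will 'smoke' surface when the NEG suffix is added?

[lebɔnotʃi]

The root 'dog' surfaces as [mɔfanɛku] and [mɔfanɛtʃi], with a stem-final [k] ~ [tʃ] alternation.
The stem 'road' ([fopefitʃu], [fopefitʃi]) shows [tʃ] unchanged in both environments, so [tʃ] cannot be basic with [k] derived before the DAT suffix.
The underlying segment must be /k/; /k/ and /s/ become palato-alveolar [tʃ] and [ʃ] before a front vowel, yielding [tʃ] there.
From [lebɔnoku] the stem 'smoke' is /lebɔnok/; before a front vowel this yields [lebɔnotʃi].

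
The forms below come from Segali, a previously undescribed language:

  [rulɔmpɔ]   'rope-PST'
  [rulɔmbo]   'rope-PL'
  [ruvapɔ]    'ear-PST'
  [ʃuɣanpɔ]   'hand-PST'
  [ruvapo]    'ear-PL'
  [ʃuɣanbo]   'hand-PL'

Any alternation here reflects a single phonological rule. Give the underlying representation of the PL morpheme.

The PL morpheme has two allomorphs, [-bo] and [-po].
The PST suffix, which begins with [p], is invariant after every stem; so [p] is not altered by any rule here.
So the underlying form is /-bo/, and voiced stops become voiceless after a vowel.

/-bo/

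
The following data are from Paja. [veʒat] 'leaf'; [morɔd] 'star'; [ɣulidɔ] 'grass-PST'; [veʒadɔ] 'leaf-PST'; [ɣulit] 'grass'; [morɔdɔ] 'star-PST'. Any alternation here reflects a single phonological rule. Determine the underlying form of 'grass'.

/ɣulit/

'grass' shows [d] ~ [t] at the end of the stem ([ɣulidɔ] vs [ɣulit]).
Compare 'star', with invariant [d] in [morɔdɔ] and [morɔd]: an analysis with underlying /d/ and a rule producing [t] in isolation would wrongly predict alternation here too.
The alternation reflects intervocalic voicing: voiceless stops become voiced between vowels. /t/ is underlying.
The underlying form of 'grass' is therefore /ɣulit/.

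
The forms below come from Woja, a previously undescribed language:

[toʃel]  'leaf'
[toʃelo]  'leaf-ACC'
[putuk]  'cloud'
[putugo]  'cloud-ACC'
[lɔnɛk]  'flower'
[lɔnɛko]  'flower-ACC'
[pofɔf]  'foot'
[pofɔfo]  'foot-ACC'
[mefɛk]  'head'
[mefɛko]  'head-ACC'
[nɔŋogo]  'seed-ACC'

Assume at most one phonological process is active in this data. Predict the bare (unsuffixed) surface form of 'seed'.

In [putuk] and [putugo] the final segment of 'cloud' alternates: [k] ~ [g].
But 'head' keeps [k] in both environments ([mefɛk], [mefɛko]), so there is no rule changing /k/ to [g] before the ACC suffix.
Therefore /g/ is basic and [k] is derived by word-final obstruent devoicing (voiced obstruents become voiceless word-finally).
The one attested form of 'seed', [nɔŋogo], shows underlying /nɔŋog/. Applying the same rule word-finally gives [nɔŋok].

[nɔŋok]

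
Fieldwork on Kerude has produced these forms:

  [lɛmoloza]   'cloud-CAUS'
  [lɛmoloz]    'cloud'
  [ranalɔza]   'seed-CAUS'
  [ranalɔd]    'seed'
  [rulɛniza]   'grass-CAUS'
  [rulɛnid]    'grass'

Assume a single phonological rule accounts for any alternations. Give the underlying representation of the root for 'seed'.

/ranalɔd/

The root 'seed' surfaces as [ranalɔza] and [ranalɔd], with a stem-final [z] ~ [d] alternation.
Compare 'cloud', with invariant [z] in [lɛmoloza] and [lɛmoloz]: an analysis with underlying /z/ and a rule producing [d] in isolation would wrongly predict alternation here too.
Therefore /d/ is basic and [z] is derived by intervocalic spirantization (voiced stops become fricatives between vowels).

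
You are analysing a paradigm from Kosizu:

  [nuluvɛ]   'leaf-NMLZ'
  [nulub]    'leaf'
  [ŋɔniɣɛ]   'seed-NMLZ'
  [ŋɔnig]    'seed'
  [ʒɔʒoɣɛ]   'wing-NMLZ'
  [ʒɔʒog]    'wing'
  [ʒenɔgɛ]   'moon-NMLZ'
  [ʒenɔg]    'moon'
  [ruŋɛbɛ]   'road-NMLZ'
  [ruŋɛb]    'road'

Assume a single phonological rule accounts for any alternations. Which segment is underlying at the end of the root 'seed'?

/ɣ/

The root 'seed' surfaces as [ŋɔniɣɛ] and [ŋɔnig], with a stem-final [ɣ] ~ [g] alternation.
The stem 'moon' ([ʒenɔgɛ], [ʒenɔg]) shows [g] unchanged in both environments, so [g] cannot be basic with [ɣ] derived before the NMLZ suffix.
So /ɣ/ is underlying, and a rule of word-final hardening — voiced fricatives become stops word-finally — gives [g].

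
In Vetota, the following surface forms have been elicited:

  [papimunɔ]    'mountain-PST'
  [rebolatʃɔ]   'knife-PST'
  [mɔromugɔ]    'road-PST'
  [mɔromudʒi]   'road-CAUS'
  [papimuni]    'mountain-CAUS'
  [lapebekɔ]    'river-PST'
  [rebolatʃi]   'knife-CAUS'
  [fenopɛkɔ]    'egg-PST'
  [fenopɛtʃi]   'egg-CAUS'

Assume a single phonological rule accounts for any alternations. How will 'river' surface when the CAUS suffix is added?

[lapebetʃi]

In [fenopɛkɔ] and [fenopɛtʃi] the final segment of 'egg' alternates: [k] ~ [tʃ].
The stem 'knife' ([rebolatʃɔ], [rebolatʃi]) shows [tʃ] unchanged in both environments, so [tʃ] cannot be basic with [k] derived before the PST suffix.
The underlying segment must be /k/; /k/ and /g/ become palato-alveolar [tʃ] and [dʒ] before a front vowel, yielding [tʃ] there.
From [lapebekɔ] the stem 'river' is /lapebek/; before a front vowel this yields [lapebetʃi].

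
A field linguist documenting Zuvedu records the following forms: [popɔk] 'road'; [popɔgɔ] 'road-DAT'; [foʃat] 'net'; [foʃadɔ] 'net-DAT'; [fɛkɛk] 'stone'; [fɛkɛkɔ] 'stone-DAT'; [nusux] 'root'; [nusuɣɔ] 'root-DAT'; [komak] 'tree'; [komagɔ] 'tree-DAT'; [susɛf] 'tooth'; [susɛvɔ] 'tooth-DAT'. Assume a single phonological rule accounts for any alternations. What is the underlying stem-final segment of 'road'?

The stem for 'road' ends in [k] in [popɔk] but [g] in [popɔgɔ].
If /k/ were underlying and a rule turned it into [g] before the DAT suffix, 'stone' would also alternate; but it has [k] in both [fɛkɛk] and [fɛkɛkɔ].
The alternation reflects word-final obstruent devoicing: voiced obstruents become voiceless word-finally. /g/ is underlying.

/g/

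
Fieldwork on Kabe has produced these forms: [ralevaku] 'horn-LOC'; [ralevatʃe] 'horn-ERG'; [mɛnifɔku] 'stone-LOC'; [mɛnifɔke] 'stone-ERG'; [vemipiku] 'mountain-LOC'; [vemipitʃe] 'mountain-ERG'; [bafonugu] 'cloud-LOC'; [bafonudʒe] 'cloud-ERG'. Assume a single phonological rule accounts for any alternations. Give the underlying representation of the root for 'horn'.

The stem for 'horn' ends in [k] in [ralevaku] but [tʃ] in [ralevatʃe].
But 'stone' keeps [k] in both environments ([mɛnifɔku], [mɛnifɔke]), so there is no rule changing /k/ to [tʃ] before the ERG suffix.
So /tʃ/ is underlying, and a rule of depalatalization — palato-alveolar /tʃ/ and /dʒ/ become [k] and [g] when no front vowel follows — gives [k].

/ralevatʃ/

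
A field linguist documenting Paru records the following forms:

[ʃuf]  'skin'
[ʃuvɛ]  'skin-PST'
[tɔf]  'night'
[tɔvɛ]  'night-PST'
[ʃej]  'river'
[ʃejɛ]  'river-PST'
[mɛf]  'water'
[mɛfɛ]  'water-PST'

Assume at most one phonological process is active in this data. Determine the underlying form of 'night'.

/tɔv/

The stem for 'night' ends in [f] in [tɔf] but [v] in [tɔvɛ].
If /f/ were underlying and a rule turned it into [v] before the PST suffix, 'water' would also alternate; but it has [f] in both [mɛf] and [mɛfɛ].
So /v/ is underlying, and a rule of word-final obstruent devoicing — voiced obstruents become voiceless word-finally — gives [f].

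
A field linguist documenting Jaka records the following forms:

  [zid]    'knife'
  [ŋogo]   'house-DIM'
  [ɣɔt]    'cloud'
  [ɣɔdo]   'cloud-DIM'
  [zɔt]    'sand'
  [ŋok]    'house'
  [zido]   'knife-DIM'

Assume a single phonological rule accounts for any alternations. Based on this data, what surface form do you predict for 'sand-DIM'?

[zɔdo]

The stem for 'cloud' ends in [t] in [ɣɔt] but [d] in [ɣɔdo].
If /d/ were underlying and a rule turned it into [t] in isolation, 'knife' would also alternate; but it has [d] in both [zid] and [zido].
The underlying segment must be /t/; voiceless stops become voiced between vowels, yielding [d] there.
From [zɔt] the stem 'sand' is /zɔt/; between vowels this yields [zɔdo].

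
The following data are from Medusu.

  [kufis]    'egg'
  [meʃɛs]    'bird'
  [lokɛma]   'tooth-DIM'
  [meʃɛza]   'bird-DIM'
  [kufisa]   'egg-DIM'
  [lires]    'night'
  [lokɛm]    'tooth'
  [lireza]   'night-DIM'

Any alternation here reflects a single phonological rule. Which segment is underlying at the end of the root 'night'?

/z/

The stem for 'night' ends in [z] in [lireza] but [s] in [lires].
If /s/ were underlying and a rule turned it into [z] before the DIM suffix, 'egg' would also alternate; but it has [s] in both [kufisa] and [kufis].
Therefore /z/ is basic and [s] is derived by word-final obstruent devoicing (voiced obstruents become voiceless word-finally).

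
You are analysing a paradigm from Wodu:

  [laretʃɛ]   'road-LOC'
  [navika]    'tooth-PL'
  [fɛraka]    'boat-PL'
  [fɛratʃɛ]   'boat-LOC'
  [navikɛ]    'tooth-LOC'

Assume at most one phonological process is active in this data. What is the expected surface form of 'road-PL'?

[lareka]

The root 'boat' surfaces as [fɛratʃɛ] and [fɛraka], with a stem-final [tʃ] ~ [k] alternation.
If /k/ were underlying and a rule turned it into [tʃ] before the LOC suffix, 'tooth' would also alternate; but it has [k] in both [navikɛ] and [navika].
The underlying segment must be /tʃ/; palato-alveolar /tʃ/ becomes [k] when no front vowel follows, yielding [k] there.
From [laretʃɛ] the stem 'road' is /laretʃ/; when no front vowel follows this yields [lareka].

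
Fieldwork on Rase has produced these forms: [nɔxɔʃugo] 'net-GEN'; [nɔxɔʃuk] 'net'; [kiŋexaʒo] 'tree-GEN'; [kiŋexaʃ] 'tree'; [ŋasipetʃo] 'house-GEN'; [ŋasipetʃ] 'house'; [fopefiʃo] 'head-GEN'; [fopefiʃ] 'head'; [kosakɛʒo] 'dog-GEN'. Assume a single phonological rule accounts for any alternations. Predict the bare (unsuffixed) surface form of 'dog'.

[kosakɛʃ]

'tree' shows [ʒ] ~ [ʃ] at the end of the stem ([kiŋexaʒo] vs [kiŋexaʃ]).
If /ʃ/ were underlying and a rule turned it into [ʒ] before the GEN suffix, 'head' would also alternate; but it has [ʃ] in both [fopefiʃo] and [fopefiʃ].
The underlying segment must be /ʒ/; voiced obstruents become voiceless word-finally, yielding [ʃ] there.
The one attested form of 'dog', [kosakɛʒo], shows underlying /kosakɛʒ/. Applying the same rule word-finally gives [kosakɛʃ].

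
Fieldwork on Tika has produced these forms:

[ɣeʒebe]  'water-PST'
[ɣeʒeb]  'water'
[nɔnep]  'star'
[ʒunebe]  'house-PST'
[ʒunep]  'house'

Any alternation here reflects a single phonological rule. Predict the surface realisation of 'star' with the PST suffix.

[nɔnebe]

In [ʒunebe] and [ʒunep] the final segment of 'house' alternates: [b] ~ [p].
The stem 'water' ([ɣeʒebe], [ɣeʒeb]) shows [b] unchanged in both environments, so [b] cannot be basic with [p] derived in isolation.
Therefore /p/ is basic and [b] is derived by intervocalic voicing (voiceless stops become voiced between vowels).
The one attested form of 'star', [nɔnep], shows underlying /nɔnep/. Applying the same rule between vowels gives [nɔnebe].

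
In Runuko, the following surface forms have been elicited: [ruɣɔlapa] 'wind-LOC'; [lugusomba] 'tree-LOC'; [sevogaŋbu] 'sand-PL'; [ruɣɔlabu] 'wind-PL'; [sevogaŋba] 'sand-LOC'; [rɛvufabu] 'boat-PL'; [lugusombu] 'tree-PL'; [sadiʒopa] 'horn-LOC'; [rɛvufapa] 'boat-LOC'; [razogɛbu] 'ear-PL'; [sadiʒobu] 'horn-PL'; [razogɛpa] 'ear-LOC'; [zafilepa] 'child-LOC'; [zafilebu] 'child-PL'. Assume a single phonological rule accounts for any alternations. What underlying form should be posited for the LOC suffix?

/-pa/

The LOC morpheme has two allomorphs, [-ba] and [-pa].
The PL suffix, which begins with [b], is invariant after every stem; so [b] is not altered by any rule here.
So the underlying form is /-pa/, and voiceless stops become voiced after a nasal.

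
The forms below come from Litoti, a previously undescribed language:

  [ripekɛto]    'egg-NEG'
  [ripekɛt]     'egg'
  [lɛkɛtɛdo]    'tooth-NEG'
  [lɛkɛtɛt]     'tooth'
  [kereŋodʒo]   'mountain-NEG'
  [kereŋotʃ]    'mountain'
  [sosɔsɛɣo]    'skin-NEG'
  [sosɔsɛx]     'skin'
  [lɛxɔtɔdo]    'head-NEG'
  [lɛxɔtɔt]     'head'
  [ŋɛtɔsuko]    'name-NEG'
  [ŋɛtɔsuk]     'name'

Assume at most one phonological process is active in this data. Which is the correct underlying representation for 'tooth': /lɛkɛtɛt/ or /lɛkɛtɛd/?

/lɛkɛtɛd/

'tooth' shows [d] ~ [t] at the end of the stem ([lɛkɛtɛdo] vs [lɛkɛtɛt]).
If /t/ were underlying and a rule turned it into [d] before the NEG suffix, 'egg' would also alternate; but it has [t] in both [ripekɛto] and [ripekɛt].
The alternation reflects word-final obstruent devoicing: voiced obstruents become voiceless word-finally. /d/ is underlying.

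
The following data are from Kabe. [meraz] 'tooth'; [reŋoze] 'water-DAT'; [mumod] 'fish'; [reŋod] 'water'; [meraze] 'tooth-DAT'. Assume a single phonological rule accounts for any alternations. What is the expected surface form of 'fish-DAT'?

The root 'water' surfaces as [reŋod] and [reŋoze], with a stem-final [d] ~ [z] alternation.
But 'tooth' keeps [z] in both environments ([meraz], [meraze]), so there is no rule changing /z/ to [d] in isolation.
So /d/ is underlying, and a rule of intervocalic spirantization — voiced stops become fricatives between vowels — gives [z].
From [mumod] the stem 'fish' is /mumod/; between vowels this yields [mumoze].

[mumoze]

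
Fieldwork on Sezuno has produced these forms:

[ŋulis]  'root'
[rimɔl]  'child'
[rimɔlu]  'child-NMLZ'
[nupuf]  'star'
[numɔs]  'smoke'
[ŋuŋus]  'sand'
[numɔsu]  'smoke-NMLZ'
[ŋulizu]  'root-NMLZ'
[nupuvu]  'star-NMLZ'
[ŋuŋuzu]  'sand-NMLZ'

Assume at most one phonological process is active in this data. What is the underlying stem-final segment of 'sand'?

/z/

'sand' shows [s] ~ [z] at the end of the stem ([ŋuŋus] vs [ŋuŋuzu]).
But 'smoke' keeps [s] in both environments ([numɔs], [numɔsu]), so there is no rule changing /s/ to [z] before the NMLZ suffix.
So /z/ is underlying, and a rule of word-final obstruent devoicing — voiced obstruents become voiceless word-finally — gives [s].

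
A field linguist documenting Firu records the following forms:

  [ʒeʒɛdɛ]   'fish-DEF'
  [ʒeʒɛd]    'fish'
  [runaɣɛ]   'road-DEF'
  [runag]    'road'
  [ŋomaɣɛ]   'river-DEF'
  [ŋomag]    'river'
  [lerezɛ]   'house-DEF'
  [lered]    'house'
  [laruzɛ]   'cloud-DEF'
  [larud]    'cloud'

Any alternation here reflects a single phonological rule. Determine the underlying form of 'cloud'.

The stem for 'cloud' ends in [z] in [laruzɛ] but [d] in [larud].
The stem 'fish' ([ʒeʒɛdɛ], [ʒeʒɛd]) shows [d] unchanged in both environments, so [d] cannot be basic with [z] derived before the DEF suffix.
The alternation reflects word-final hardening: voiced fricatives become stops word-finally. /z/ is underlying.
Hence 'cloud' is /laruz/ underlyingly.

/laruz/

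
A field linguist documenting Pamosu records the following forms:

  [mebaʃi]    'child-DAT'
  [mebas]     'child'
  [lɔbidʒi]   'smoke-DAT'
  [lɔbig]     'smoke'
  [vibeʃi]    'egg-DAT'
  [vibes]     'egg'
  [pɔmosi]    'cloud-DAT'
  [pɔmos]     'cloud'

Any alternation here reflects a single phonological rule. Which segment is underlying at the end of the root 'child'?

The root 'child' surfaces as [mebaʃi] and [mebas], with a stem-final [ʃ] ~ [s] alternation.
The stem 'cloud' ([pɔmosi], [pɔmos]) shows [s] unchanged in both environments, so [s] cannot be basic with [ʃ] derived before the DAT suffix.
The underlying segment must be /ʃ/; palato-alveolar /dʒ/ and /ʃ/ become [g] and [s] when no front vowel follows, yielding [s] there.

/ʃ/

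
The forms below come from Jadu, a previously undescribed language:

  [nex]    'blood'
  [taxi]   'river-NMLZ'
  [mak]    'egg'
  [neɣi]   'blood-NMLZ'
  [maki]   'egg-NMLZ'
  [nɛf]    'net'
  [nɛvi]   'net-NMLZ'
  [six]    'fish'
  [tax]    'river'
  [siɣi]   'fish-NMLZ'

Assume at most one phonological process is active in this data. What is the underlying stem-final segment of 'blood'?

/ɣ/

The stem for 'blood' ends in [x] in [nex] but [ɣ] in [neɣi].
But 'river' keeps [x] in both environments ([tax], [taxi]), so there is no rule changing /x/ to [ɣ] before the NMLZ suffix.
So /ɣ/ is underlying, and a rule of word-final obstruent devoicing — voiced obstruents become voiceless word-finally — gives [x].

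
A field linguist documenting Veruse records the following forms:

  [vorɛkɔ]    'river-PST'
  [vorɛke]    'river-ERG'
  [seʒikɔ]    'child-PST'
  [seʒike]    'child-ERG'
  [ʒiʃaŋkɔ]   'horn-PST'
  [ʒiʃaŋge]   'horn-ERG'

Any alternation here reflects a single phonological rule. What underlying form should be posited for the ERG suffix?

/-ge/

The ERG morpheme has two allomorphs, [-ge] and [-ke].
The PST suffix, which begins with [k], is invariant after every stem; so [k] is not altered by any rule here.
The ERG suffix is therefore /-ge/ underlyingly, with post-vocalic devoicing: voiced stops become voiceless after a vowel.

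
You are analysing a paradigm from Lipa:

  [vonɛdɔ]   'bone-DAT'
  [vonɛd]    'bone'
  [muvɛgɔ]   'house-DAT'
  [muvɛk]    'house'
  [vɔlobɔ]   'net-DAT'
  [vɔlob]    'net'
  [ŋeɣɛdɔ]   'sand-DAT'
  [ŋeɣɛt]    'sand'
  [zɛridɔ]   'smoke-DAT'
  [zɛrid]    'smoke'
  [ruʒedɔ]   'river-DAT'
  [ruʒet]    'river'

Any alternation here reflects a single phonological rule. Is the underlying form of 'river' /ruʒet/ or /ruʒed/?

/ruʒet/

'river' shows [d] ~ [t] at the end of the stem ([ruʒedɔ] vs [ruʒet]).
If /d/ were underlying and a rule turned it into [t] in isolation, 'smoke' would also alternate; but it has [d] in both [zɛridɔ] and [zɛrid].
Therefore /t/ is basic and [d] is derived by intervocalic voicing (voiceless stops become voiced between vowels).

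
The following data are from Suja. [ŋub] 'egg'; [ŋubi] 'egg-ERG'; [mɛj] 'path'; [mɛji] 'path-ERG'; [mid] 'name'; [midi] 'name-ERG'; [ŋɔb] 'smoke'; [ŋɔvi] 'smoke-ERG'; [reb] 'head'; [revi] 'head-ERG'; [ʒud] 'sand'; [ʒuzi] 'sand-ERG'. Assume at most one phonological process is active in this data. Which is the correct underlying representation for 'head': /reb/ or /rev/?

/rev/

The stem for 'head' ends in [b] in [reb] but [v] in [revi].
The stem 'egg' ([ŋub], [ŋubi]) shows [b] unchanged in both environments, so [b] cannot be basic with [v] derived before the ERG suffix.
So /v/ is underlying, and a rule of word-final hardening — voiced fricatives become stops word-finally — gives [b].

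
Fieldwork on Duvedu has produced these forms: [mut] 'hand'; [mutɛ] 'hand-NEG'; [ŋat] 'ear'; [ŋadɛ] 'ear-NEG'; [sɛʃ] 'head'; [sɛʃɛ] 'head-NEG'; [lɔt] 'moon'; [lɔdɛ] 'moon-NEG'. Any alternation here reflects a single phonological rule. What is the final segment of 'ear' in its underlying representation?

/d/

'ear' shows [t] ~ [d] at the end of the stem ([ŋat] vs [ŋadɛ]).
Compare 'hand', with invariant [t] in [mut] and [mutɛ]: an analysis with underlying /t/ and a rule producing [d] before the NEG suffix would wrongly predict alternation here too.
So /d/ is underlying, and a rule of word-final obstruent devoicing — voiced obstruents become voiceless word-finally — gives [t].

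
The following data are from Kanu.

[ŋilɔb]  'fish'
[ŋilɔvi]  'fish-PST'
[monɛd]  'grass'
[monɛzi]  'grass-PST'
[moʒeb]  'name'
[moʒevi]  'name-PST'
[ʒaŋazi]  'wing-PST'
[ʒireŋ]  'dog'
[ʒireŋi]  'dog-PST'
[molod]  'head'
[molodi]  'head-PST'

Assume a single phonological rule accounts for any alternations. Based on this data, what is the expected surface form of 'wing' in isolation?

[ʒaŋad]

In [monɛd] and [monɛzi] the final segment of 'grass' alternates: [d] ~ [z].
Compare 'head', with invariant [d] in [molod] and [molodi]: an analysis with underlying /d/ and a rule producing [z] before the PST suffix would wrongly predict alternation here too.
So /z/ is underlying, and a rule of word-final hardening — voiced fricatives become stops word-finally — gives [d].
From [ʒaŋazi] the stem 'wing' is /ʒaŋaz/; word-finally this yields [ʒaŋad].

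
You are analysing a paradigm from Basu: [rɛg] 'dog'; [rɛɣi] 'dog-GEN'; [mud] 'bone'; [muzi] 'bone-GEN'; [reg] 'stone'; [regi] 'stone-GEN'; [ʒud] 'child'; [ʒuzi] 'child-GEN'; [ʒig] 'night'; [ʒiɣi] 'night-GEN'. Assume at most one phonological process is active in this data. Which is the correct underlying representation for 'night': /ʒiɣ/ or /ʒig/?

'night' shows [g] ~ [ɣ] at the end of the stem ([ʒig] vs [ʒiɣi]).
The stem 'stone' ([reg], [regi]) shows [g] unchanged in both environments, so [g] cannot be basic with [ɣ] derived before the GEN suffix.
So /ɣ/ is underlying, and a rule of word-final hardening — voiced fricatives become stops word-finally — gives [g].

/ʒiɣ/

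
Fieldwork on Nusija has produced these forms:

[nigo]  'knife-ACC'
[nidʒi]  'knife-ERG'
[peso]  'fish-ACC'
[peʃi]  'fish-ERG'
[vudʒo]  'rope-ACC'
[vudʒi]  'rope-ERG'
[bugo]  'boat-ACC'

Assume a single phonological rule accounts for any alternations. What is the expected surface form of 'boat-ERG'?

In [nigo] and [nidʒi] the final segment of 'knife' alternates: [g] ~ [dʒ].
The stem 'rope' ([vudʒo], [vudʒi]) shows [dʒ] unchanged in both environments, so [dʒ] cannot be basic with [g] derived before the ACC suffix.
The alternation reflects palatalization before a front vowel: /g/ and /s/ become palato-alveolar [dʒ] and [ʃ] before a front vowel. /g/ is underlying.
From [bugo] the stem 'boat' is /bug/; before a front vowel this yields [budʒi].

[budʒi]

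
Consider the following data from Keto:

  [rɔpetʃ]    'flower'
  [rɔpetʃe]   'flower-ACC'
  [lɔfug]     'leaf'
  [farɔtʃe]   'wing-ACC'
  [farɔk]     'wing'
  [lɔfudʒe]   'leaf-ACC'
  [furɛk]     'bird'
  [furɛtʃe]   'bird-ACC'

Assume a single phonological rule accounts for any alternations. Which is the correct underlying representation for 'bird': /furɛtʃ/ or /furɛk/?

The stem for 'bird' ends in [k] in [furɛk] but [tʃ] in [furɛtʃe].
But 'flower' keeps [tʃ] in both environments ([rɔpetʃ], [rɔpetʃe]), so there is no rule changing /tʃ/ to [k] in isolation.
The underlying segment must be /k/; /k/ and /g/ become palato-alveolar [tʃ] and [dʒ] before a front vowel, yielding [tʃ] there.

/furɛk/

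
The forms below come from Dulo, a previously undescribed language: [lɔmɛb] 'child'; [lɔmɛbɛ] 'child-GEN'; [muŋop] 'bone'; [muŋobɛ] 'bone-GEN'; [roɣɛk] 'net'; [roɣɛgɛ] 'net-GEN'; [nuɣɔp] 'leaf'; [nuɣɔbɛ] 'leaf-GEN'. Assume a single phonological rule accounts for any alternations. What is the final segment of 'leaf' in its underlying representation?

In [nuɣɔp] and [nuɣɔbɛ] the final segment of 'leaf' alternates: [p] ~ [b].
If /b/ were underlying and a rule turned it into [p] in isolation, 'child' would also alternate; but it has [b] in both [lɔmɛb] and [lɔmɛbɛ].
The alternation reflects intervocalic voicing: voiceless stops become voiced between vowels. /p/ is underlying.

/p/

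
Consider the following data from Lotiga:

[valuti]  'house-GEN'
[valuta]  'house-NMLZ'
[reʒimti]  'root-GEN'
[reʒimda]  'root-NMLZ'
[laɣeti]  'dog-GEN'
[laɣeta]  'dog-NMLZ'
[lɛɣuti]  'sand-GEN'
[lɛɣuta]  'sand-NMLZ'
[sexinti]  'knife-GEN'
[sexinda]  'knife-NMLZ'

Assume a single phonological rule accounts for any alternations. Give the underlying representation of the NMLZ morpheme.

The NMLZ morpheme has two allomorphs, [-da] and [-ta].
By contrast the GEN suffix keeps its initial [t] throughout — that segment must be underlying.
The NMLZ suffix is therefore /-da/ underlyingly, with post-vocalic devoicing: voiced stops become voiceless after a vowel.

/-da/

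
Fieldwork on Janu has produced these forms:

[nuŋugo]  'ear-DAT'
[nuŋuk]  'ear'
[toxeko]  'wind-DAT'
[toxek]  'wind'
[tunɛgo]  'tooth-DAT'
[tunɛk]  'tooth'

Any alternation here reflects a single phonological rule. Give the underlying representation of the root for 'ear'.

/nuŋug/

In [nuŋugo] and [nuŋuk] the final segment of 'ear' alternates: [g] ~ [k].
But 'wind' keeps [k] in both environments ([toxeko], [toxek]), so there is no rule changing /k/ to [g] before the DAT suffix.
Therefore /g/ is basic and [k] is derived by word-final obstruent devoicing (voiced obstruents become voiceless word-finally).
Hence 'ear' is /nuŋug/ underlyingly.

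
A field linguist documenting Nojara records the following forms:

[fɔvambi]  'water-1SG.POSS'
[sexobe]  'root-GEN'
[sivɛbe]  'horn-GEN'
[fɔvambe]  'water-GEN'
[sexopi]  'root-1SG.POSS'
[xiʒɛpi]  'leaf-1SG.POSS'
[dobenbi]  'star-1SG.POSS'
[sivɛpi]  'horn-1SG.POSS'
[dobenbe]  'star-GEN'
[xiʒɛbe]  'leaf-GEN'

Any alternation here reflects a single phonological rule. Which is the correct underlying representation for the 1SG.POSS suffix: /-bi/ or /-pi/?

/-pi/

The 1SG.POSS suffix surfaces as [-bi] and [-pi], depending on the final segment of the stem.
The GEN suffix, which begins with [b], is invariant after every stem; so [b] is not altered by any rule here.
So the underlying form is /-pi/, and voiceless stops become voiced after a nasal.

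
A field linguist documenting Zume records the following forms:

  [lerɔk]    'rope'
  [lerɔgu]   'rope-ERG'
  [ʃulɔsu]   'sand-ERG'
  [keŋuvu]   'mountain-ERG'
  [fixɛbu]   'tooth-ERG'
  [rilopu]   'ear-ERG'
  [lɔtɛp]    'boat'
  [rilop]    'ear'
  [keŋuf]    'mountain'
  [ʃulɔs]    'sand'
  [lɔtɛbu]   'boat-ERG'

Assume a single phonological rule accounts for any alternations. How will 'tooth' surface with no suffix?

The stem for 'boat' ends in [b] in [lɔtɛbu] but [p] in [lɔtɛp].
If /p/ were underlying and a rule turned it into [b] before the ERG suffix, 'ear' would also alternate; but it has [p] in both [rilopu] and [rilop].
Therefore /b/ is basic and [p] is derived by word-final obstruent devoicing (voiced obstruents become voiceless word-finally).
The one attested form of 'tooth', [fixɛbu], shows underlying /fixɛb/. Applying the same rule word-finally gives [fixɛp].

[fixɛp]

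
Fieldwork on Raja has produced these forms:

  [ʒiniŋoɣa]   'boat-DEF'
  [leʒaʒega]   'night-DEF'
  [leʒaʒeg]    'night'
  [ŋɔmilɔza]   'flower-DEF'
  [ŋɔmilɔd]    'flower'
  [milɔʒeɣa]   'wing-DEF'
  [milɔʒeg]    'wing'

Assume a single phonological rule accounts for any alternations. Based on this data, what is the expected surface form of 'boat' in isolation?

In [milɔʒeɣa] and [milɔʒeg] the final segment of 'wing' alternates: [ɣ] ~ [g].
If /g/ were underlying and a rule turned it into [ɣ] before the DEF suffix, 'night' would also alternate; but it has [g] in both [leʒaʒega] and [leʒaʒeg].
So /ɣ/ is underlying, and a rule of word-final hardening — voiced fricatives become stops word-finally — gives [g].
From [ʒiniŋoɣa] the stem 'boat' is /ʒiniŋoɣ/; word-finally this yields [ʒiniŋog].

[ʒiniŋog]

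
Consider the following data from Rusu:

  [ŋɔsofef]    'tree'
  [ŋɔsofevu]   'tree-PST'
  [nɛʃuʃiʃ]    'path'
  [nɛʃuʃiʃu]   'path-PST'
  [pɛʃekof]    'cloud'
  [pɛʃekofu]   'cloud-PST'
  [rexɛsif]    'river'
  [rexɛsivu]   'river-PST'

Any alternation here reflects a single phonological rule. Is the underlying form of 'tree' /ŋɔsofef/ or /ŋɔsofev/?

/ŋɔsofev/

'tree' shows [f] ~ [v] at the end of the stem ([ŋɔsofef] vs [ŋɔsofevu]).
If /f/ were underlying and a rule turned it into [v] before the PST suffix, 'cloud' would also alternate; but it has [f] in both [pɛʃekof] and [pɛʃekofu].
So /v/ is underlying, and a rule of word-final obstruent devoicing — voiced obstruents become voiceless word-finally — gives [f].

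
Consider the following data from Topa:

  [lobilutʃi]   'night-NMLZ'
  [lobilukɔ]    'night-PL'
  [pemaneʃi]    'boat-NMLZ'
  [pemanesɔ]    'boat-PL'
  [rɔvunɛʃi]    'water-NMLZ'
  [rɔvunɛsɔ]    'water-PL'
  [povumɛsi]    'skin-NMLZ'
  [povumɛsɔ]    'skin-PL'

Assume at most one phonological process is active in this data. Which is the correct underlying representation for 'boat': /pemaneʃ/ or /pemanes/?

/pemaneʃ/

'boat' shows [ʃ] ~ [s] at the end of the stem ([pemaneʃi] vs [pemanesɔ]).
Compare 'skin', with invariant [s] in [povumɛsi] and [povumɛsɔ]: an analysis with underlying /s/ and a rule producing [ʃ] before the NMLZ suffix would wrongly predict alternation here too.
The underlying segment must be /ʃ/; palato-alveolar /tʃ/ and /ʃ/ become [k] and [s] when no front vowel follows, yielding [s] there.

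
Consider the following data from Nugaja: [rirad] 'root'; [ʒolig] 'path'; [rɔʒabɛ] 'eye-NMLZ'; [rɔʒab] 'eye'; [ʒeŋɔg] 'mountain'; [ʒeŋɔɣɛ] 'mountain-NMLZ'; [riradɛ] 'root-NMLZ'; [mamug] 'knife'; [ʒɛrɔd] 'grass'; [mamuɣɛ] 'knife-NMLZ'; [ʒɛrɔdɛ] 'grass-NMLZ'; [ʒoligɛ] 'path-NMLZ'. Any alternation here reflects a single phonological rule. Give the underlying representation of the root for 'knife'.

/mamuɣ/

In [mamuɣɛ] and [mamug] the final segment of 'knife' alternates: [ɣ] ~ [g].
Compare 'path', with invariant [g] in [ʒoligɛ] and [ʒolig]: an analysis with underlying /g/ and a rule producing [ɣ] before the NMLZ suffix would wrongly predict alternation here too.
The underlying segment must be /ɣ/; voiced fricatives become stops word-finally, yielding [g] there.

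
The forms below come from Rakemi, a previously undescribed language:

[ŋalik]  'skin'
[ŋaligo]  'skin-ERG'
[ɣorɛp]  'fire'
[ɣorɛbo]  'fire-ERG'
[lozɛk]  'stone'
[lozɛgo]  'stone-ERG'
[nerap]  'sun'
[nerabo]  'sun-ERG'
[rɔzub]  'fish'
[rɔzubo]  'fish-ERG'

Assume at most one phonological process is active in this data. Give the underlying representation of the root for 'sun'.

The root 'sun' surfaces as [nerap] and [nerabo], with a stem-final [p] ~ [b] alternation.
The stem 'fish' ([rɔzub], [rɔzubo]) shows [b] unchanged in both environments, so [b] cannot be basic with [p] derived in isolation.
Therefore /p/ is basic and [b] is derived by intervocalic voicing (voiceless stops become voiced between vowels).
The underlying form of 'sun' is therefore /nerap/.

/nerap/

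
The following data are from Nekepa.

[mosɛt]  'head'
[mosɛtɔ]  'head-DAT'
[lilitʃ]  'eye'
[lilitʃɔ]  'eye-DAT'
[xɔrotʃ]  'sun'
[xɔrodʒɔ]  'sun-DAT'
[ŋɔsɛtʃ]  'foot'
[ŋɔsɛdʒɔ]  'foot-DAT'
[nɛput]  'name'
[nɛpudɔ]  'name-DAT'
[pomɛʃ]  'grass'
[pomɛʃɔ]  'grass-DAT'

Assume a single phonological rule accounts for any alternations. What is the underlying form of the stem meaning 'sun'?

/xɔrodʒ/

In [xɔrotʃ] and [xɔrodʒɔ] the final segment of 'sun' alternates: [tʃ] ~ [dʒ].
If /tʃ/ were underlying and a rule turned it into [dʒ] before the DAT suffix, 'eye' would also alternate; but it has [tʃ] in both [lilitʃ] and [lilitʃɔ].
The alternation reflects word-final obstruent devoicing: voiced obstruents become voiceless word-finally. /dʒ/ is underlying.
Hence 'sun' is /xɔrodʒ/ underlyingly.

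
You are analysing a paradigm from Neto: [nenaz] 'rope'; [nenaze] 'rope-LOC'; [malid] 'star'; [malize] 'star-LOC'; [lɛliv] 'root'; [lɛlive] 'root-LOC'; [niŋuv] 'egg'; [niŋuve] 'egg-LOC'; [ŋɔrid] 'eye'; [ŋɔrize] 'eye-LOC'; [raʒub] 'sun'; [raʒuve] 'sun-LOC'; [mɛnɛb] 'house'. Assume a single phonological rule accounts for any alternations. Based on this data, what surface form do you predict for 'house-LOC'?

In [raʒub] and [raʒuve] the final segment of 'sun' alternates: [b] ~ [v].
Compare 'egg', with invariant [v] in [niŋuv] and [niŋuve]: an analysis with underlying /v/ and a rule producing [b] in isolation would wrongly predict alternation here too.
The alternation reflects intervocalic spirantization: voiced stops become fricatives between vowels. /b/ is underlying.
The one attested form of 'house', [mɛnɛb], shows underlying /mɛnɛb/. Applying the same rule between vowels gives [mɛnɛve].

[mɛnɛve]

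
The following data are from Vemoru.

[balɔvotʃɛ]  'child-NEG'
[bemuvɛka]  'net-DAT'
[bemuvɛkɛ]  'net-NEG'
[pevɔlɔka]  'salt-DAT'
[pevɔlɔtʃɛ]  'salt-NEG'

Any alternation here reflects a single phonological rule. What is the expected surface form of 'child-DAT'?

[balɔvoka]

In [pevɔlɔka] and [pevɔlɔtʃɛ] the final segment of 'salt' alternates: [k] ~ [tʃ].
Compare 'net', with invariant [k] in [bemuvɛka] and [bemuvɛkɛ]: an analysis with underlying /k/ and a rule producing [tʃ] before the NEG suffix would wrongly predict alternation here too.
The alternation reflects depalatalization: palato-alveolar /tʃ/ becomes [k] when no front vowel follows. /tʃ/ is underlying.
The one attested form of 'child', [balɔvotʃɛ], shows underlying /balɔvotʃ/. Applying the same rule when no front vowel follows gives [balɔvoka].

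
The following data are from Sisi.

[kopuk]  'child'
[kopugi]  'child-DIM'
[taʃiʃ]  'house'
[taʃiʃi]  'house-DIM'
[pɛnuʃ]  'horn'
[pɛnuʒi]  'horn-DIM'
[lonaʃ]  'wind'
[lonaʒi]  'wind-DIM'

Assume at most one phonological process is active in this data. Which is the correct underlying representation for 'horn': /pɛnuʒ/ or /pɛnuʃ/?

'horn' shows [ʃ] ~ [ʒ] at the end of the stem ([pɛnuʃ] vs [pɛnuʒi]).
But 'house' keeps [ʃ] in both environments ([taʃiʃ], [taʃiʃi]), so there is no rule changing /ʃ/ to [ʒ] before the DIM suffix.
The underlying segment must be /ʒ/; voiced obstruents become voiceless word-finally, yielding [ʃ] there.

/pɛnuʒ/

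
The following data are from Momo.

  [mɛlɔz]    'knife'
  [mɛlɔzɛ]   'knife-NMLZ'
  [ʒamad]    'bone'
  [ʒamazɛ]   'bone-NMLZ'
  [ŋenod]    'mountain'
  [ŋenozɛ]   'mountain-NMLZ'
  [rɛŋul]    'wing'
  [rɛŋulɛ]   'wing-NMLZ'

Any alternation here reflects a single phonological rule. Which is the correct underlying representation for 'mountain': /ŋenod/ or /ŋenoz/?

The stem for 'mountain' ends in [d] in [ŋenod] but [z] in [ŋenozɛ].
Compare 'knife', with invariant [z] in [mɛlɔz] and [mɛlɔzɛ]: an analysis with underlying /z/ and a rule producing [d] in isolation would wrongly predict alternation here too.
The alternation reflects intervocalic spirantization: voiced stops become fricatives between vowels. /d/ is underlying.

/ŋenod/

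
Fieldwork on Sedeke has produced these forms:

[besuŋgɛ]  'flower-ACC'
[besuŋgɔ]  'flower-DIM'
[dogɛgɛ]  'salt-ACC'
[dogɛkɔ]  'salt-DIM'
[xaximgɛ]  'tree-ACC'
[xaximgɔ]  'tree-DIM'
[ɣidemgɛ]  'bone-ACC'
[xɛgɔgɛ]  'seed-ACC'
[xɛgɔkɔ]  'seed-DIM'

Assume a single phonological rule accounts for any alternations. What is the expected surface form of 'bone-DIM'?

[ɣidemgɔ]

The DIM suffix surfaces as [-gɔ] and [-kɔ], depending on the final segment of the stem.
By contrast the ACC suffix keeps its initial [g] throughout — that segment must be underlying.
The DIM suffix is therefore /-kɔ/ underlyingly, with post-nasal voicing: voiceless stops become voiced after a nasal.
After 'bone', which ends in a nasal, the suffix surfaces as [-gɔ], giving [ɣidemgɔ].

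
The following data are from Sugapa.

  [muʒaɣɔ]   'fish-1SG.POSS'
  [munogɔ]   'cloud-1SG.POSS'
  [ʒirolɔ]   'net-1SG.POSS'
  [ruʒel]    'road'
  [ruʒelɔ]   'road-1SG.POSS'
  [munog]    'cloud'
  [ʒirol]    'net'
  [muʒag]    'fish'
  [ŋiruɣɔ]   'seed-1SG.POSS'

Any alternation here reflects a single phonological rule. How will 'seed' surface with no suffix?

In [muʒag] and [muʒaɣɔ] the final segment of 'fish' alternates: [g] ~ [ɣ].
Compare 'cloud', with invariant [g] in [munog] and [munogɔ]: an analysis with underlying /g/ and a rule producing [ɣ] before the 1SG.POSS suffix would wrongly predict alternation here too.
The alternation reflects word-final hardening: voiced fricatives become stops word-finally. /ɣ/ is underlying.
The one attested form of 'seed', [ŋiruɣɔ], shows underlying /ŋiruɣ/. Applying the same rule word-finally gives [ŋirug].

[ŋirug]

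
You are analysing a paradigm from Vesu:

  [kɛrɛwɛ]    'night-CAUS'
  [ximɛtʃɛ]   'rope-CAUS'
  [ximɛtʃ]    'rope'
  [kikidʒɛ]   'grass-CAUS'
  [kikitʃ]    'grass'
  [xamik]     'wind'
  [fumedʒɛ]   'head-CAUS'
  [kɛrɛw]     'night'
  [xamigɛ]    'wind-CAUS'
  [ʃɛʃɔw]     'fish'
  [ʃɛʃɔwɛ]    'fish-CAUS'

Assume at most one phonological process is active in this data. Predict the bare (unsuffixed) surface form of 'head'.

In [kikitʃ] and [kikidʒɛ] the final segment of 'grass' alternates: [tʃ] ~ [dʒ].
If /tʃ/ were underlying and a rule turned it into [dʒ] before the CAUS suffix, 'rope' would also alternate; but it has [tʃ] in both [ximɛtʃ] and [ximɛtʃɛ].
The underlying segment must be /dʒ/; voiced obstruents become voiceless word-finally, yielding [tʃ] there.
From [fumedʒɛ] the stem 'head' is /fumedʒ/; word-finally this yields [fumetʃ].

[fumetʃ]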